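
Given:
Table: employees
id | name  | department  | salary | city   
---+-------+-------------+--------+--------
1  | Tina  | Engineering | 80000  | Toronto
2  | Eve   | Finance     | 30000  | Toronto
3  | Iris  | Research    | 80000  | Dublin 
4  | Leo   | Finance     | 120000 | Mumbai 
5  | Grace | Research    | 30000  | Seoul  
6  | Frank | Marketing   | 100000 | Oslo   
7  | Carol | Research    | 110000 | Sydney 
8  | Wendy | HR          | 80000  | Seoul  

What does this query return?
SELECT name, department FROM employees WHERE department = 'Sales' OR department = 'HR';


Filtering: department = 'Sales' OR 'HR'
Matching: 1 rows

1 rows:
Wendy, HR


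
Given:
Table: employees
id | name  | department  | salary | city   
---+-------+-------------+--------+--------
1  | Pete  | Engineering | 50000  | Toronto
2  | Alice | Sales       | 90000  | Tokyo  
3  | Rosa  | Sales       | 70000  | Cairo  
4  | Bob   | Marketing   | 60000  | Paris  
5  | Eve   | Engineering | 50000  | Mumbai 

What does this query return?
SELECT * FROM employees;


SELECT * returns all 5 rows with all columns

5 rows:
1, Pete, Engineering, 50000, Toronto
2, Alice, Sales, 90000, Tokyo
3, Rosa, Sales, 70000, Cairo
4, Bob, Marketing, 60000, Paris
5, Eve, Engineering, 50000, Mumbai


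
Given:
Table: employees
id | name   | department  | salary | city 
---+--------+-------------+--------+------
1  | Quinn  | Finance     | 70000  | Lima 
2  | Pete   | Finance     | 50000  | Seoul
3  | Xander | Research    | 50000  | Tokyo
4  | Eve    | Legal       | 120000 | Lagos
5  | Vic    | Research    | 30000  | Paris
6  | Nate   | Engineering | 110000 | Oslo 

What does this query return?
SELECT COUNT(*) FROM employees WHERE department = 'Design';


Counting rows where department = 'Design'


0


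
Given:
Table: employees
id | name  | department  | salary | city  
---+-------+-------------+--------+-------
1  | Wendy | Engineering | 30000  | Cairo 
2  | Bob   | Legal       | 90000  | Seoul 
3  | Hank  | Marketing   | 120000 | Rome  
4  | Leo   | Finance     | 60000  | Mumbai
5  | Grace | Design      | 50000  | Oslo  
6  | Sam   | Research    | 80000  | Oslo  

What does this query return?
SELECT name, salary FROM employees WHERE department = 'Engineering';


Filtering: department = 'Engineering'
Matching rows: 1

1 rows:
Wendy, 30000


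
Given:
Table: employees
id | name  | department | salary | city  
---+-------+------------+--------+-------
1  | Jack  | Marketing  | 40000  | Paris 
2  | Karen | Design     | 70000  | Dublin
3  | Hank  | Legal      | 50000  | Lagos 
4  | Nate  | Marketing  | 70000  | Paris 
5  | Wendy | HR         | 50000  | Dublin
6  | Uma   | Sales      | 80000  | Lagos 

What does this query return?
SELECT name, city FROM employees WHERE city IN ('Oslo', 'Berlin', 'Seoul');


Filtering: city IN ('Oslo', 'Berlin', 'Seoul')
Matching: 0 rows

Empty result set (0 rows)


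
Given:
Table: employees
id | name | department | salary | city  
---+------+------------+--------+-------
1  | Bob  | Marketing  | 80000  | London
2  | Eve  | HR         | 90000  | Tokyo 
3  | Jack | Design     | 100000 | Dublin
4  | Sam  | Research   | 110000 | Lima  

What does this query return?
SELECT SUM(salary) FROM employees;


SUM(salary) = 80000 + 90000 + 100000 + 110000 = 380000

380000


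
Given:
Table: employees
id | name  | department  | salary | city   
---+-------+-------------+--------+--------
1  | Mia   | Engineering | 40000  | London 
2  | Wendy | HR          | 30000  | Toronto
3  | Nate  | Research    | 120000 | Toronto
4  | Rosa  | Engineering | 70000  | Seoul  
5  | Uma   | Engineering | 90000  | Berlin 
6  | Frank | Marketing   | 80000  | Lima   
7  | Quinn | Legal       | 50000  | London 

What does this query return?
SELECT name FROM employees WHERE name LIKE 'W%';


LIKE 'W%' matches names starting with 'W'
Matching: 1

1 rows:
Wendy


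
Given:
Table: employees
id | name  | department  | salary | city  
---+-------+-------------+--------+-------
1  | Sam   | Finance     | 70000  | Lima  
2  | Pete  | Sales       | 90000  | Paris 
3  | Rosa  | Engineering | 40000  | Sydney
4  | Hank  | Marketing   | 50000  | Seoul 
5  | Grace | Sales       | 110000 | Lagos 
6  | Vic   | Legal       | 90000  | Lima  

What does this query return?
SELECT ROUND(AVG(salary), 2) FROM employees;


SUM(salary) = 450000
COUNT = 6
ROUND(AVG, 2) = ROUND(450000 / 6, 2) = 75000.0

75000.0


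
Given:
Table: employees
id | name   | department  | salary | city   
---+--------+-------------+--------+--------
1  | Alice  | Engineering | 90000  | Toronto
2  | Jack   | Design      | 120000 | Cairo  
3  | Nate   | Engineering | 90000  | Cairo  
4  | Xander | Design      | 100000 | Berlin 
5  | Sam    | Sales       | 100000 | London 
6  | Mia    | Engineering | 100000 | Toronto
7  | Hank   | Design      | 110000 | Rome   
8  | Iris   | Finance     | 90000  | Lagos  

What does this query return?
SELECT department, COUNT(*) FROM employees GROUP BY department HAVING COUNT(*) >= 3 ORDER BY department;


Groups with count >= 3:
  Design: 3 -> PASS
  Engineering: 3 -> PASS
  Finance: 1 -> filtered out
  Sales: 1 -> filtered out


2 groups:
Design, 3
Engineering, 3


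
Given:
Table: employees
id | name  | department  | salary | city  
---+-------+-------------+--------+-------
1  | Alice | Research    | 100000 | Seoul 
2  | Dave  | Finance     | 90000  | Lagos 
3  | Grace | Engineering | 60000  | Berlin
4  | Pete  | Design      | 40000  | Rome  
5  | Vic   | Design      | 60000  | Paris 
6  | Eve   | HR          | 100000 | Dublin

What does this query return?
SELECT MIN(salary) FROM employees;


Salaries: 100000, 90000, 60000, 40000, 60000, 100000
MIN = 40000

40000


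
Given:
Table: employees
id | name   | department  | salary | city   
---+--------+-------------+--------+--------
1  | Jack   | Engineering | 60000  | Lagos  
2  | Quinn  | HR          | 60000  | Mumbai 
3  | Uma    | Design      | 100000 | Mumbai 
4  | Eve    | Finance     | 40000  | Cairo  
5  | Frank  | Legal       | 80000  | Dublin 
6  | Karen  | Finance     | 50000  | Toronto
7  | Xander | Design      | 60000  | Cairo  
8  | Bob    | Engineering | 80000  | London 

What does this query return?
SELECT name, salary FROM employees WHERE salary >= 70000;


Filtering: salary >= 70000
Matching: 3 rows

3 rows:
Uma, 100000
Frank, 80000
Bob, 80000


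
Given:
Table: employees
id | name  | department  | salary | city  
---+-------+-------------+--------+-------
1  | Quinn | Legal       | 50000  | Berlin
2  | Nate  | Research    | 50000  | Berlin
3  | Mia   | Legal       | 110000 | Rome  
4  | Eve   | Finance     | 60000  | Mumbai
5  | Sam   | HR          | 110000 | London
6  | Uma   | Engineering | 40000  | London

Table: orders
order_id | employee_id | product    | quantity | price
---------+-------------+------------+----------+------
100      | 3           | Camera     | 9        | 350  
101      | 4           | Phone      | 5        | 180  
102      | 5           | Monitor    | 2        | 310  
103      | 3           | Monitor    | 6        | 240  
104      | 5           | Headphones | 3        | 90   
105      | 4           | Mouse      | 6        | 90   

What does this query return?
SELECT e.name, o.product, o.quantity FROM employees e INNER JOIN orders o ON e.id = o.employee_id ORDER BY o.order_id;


Joining employees.id = orders.employee_id:
  employee Mia (id=3) -> order Camera
  employee Eve (id=4) -> order Phone
  employee Sam (id=5) -> order Monitor
  employee Mia (id=3) -> order Monitor
  employee Sam (id=5) -> order Headphones
  employee Eve (id=4) -> order Mouse


6 rows:
Mia, Camera, 9
Eve, Phone, 5
Sam, Monitor, 2
Mia, Monitor, 6
Sam, Headphones, 3
Eve, Mouse, 6


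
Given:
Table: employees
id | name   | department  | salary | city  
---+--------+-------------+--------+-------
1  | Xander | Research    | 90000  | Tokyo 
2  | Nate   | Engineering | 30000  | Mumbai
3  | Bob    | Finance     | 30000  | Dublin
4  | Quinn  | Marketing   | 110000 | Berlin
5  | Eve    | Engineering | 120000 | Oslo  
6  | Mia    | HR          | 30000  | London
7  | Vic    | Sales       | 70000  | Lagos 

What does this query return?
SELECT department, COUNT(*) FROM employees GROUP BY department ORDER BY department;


Assigning each row to its department group:
  Xander -> Research
  Nate -> Engineering
  Bob -> Finance
  Quinn -> Marketing
  Eve -> Engineering
  Mia -> HR
  Vic -> Sales


6 groups:
Engineering, 2
Finance, 1
HR, 1
Marketing, 1
Research, 1
Sales, 1


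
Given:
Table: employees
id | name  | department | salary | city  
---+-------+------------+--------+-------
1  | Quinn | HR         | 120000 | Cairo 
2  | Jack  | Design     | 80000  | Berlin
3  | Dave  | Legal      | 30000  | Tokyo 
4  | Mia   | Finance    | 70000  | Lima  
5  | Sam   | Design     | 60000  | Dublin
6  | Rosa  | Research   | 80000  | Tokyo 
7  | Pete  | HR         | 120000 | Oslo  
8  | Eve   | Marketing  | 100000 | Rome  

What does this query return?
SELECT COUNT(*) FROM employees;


COUNT(*) counts all rows

8


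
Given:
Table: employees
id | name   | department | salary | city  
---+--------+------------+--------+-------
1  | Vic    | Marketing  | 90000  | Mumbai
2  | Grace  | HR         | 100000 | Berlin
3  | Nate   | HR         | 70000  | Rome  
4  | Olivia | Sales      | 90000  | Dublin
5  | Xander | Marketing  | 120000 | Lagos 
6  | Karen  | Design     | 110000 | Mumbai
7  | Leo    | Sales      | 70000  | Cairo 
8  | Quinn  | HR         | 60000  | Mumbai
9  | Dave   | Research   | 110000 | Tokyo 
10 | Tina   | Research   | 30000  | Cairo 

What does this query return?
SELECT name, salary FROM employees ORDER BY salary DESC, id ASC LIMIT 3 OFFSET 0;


Sort by salary DESC (id ASC tiebreak), then skip 0 and take 3
Rows 1 through 3

3 rows:
Xander, 120000
Karen, 110000
Dave, 110000


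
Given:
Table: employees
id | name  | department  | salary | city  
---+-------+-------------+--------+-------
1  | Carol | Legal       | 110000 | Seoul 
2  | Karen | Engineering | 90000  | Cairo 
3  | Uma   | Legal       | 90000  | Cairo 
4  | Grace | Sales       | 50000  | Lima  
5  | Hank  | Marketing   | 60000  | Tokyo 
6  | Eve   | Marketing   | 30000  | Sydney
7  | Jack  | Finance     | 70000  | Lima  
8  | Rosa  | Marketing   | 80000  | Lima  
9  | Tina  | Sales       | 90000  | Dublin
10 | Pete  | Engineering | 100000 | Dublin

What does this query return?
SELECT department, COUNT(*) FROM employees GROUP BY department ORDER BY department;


Assigning each row to its department group:
  Carol -> Legal
  Karen -> Engineering
  Uma -> Legal
  Grace -> Sales
  Hank -> Marketing
  Eve -> Marketing
  Jack -> Finance
  Rosa -> Marketing
  Tina -> Sales
  Pete -> Engineering


5 groups:
Engineering, 2
Finance, 1
Legal, 2
Marketing, 3
Sales, 2


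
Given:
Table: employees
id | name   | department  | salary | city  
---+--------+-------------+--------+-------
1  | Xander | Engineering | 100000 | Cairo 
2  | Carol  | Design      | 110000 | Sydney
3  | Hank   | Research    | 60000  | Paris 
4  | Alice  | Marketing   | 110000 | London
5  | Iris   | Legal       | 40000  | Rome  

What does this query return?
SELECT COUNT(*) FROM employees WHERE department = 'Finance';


Counting rows where department = 'Finance'


0


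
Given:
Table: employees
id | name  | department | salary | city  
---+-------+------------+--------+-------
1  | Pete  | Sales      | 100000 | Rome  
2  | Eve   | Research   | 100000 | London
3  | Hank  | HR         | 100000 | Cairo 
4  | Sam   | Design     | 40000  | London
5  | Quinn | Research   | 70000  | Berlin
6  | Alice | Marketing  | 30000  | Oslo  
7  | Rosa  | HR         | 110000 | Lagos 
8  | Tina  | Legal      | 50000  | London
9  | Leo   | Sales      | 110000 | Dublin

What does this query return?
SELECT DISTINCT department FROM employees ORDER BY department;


All 'department' values (row order): Sales, Research, HR, Design, Research, Marketing, HR, Legal, Sales
Removing duplicates leaves 6 unique value(s).

6 values:
Design
HR
Legal
Marketing
Research
Sales


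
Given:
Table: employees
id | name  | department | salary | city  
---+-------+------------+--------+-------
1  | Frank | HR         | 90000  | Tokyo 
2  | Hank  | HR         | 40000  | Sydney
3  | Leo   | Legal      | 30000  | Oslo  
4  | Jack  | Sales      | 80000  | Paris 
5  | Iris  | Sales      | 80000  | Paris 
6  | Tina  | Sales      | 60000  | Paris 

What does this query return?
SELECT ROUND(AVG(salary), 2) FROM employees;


SUM(salary) = 380000
COUNT = 6
ROUND(AVG, 2) = ROUND(380000 / 6, 2) = 63333.33

63333.33


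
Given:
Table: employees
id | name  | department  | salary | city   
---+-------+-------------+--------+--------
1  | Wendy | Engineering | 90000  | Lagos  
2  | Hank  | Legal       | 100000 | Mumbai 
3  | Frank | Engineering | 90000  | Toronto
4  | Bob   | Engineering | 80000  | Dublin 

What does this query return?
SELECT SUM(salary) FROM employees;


SUM(salary) = 90000 + 100000 + 90000 + 80000 = 360000

360000


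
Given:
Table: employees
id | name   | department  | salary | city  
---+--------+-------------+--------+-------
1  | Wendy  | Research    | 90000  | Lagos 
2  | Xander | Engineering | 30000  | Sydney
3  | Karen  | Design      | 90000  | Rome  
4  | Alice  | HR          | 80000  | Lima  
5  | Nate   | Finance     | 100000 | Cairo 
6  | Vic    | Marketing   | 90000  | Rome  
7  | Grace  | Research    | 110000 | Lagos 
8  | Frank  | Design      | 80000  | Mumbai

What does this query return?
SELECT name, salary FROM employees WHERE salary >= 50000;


Filtering: salary >= 50000
Matching: 7 rows

7 rows:
Wendy, 90000
Karen, 90000
Alice, 80000
Nate, 100000
Vic, 90000
Grace, 110000
Frank, 80000


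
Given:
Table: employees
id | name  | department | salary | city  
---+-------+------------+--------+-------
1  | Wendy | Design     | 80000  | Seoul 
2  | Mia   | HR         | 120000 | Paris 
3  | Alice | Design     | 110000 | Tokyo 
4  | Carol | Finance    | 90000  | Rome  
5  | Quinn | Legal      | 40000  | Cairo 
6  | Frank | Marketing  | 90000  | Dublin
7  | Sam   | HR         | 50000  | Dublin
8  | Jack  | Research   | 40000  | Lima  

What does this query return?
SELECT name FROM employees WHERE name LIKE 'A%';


LIKE 'A%' matches names starting with 'A'
Matching: 1

1 rows:
Alice


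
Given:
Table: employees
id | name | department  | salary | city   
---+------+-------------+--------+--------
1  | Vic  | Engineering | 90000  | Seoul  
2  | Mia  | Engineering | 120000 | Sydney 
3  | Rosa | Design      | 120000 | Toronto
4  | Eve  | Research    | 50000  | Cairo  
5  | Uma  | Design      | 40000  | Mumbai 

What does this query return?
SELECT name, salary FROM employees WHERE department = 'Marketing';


Filtering: department = 'Marketing'
Matching rows: 0

Empty result set (0 rows)


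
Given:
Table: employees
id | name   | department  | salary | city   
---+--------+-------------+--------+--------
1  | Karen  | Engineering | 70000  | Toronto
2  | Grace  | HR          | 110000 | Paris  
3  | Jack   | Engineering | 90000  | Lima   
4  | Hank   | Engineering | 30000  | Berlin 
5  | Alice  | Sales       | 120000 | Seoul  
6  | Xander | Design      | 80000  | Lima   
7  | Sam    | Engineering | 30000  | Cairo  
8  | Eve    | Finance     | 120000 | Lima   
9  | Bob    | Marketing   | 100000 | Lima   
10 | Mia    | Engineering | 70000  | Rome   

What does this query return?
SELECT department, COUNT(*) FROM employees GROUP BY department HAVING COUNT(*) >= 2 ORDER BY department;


Groups with count >= 2:
  Engineering: 5 -> PASS
  Design: 1 -> filtered out
  Finance: 1 -> filtered out
  HR: 1 -> filtered out
  Marketing: 1 -> filtered out
  Sales: 1 -> filtered out


1 groups:
Engineering, 5


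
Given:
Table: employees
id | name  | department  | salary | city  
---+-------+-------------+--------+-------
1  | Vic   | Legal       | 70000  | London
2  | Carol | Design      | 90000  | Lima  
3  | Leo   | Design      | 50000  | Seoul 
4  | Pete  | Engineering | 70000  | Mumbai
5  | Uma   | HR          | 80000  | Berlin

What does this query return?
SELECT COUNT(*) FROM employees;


COUNT(*) counts all rows

5


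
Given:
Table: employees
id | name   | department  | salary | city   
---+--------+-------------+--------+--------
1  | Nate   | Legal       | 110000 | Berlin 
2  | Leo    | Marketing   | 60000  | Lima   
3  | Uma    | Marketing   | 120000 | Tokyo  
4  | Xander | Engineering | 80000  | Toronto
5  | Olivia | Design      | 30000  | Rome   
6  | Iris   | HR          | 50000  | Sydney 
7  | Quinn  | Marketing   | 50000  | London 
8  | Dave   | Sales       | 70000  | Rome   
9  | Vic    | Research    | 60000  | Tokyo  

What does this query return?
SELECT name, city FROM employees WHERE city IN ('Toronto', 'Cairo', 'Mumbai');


Filtering: city IN ('Toronto', 'Cairo', 'Mumbai')
Matching: 1 rows

1 rows:
Xander, Toronto


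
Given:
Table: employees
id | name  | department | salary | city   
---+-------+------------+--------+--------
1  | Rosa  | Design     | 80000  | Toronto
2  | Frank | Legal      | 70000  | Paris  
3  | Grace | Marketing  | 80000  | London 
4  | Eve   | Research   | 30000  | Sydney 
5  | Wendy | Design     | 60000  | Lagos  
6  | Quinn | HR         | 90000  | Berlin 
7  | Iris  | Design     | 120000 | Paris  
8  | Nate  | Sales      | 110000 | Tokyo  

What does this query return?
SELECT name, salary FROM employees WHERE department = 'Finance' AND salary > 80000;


Filtering: department = 'Finance' AND salary > 80000
Matching: 0 rows

Empty result set (0 rows)


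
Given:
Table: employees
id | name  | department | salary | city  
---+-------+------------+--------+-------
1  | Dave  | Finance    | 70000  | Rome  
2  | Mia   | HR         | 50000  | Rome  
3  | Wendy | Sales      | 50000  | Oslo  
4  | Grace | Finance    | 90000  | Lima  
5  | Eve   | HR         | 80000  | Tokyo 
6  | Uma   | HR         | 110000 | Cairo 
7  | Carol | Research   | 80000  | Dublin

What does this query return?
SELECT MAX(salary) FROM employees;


Salaries: 70000, 50000, 50000, 90000, 80000, 110000, 80000
MAX = 110000

110000


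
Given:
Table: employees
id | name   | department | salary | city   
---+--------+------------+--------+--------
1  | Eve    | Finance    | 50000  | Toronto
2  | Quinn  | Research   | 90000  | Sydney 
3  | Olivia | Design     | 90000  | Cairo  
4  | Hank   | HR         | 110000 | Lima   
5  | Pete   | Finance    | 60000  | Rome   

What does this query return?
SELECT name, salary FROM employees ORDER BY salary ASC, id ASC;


Sorting by salary ASC, then id ASC for ties

5 rows:
Eve, 50000
Pete, 60000
Quinn, 90000
Olivia, 90000
Hank, 110000


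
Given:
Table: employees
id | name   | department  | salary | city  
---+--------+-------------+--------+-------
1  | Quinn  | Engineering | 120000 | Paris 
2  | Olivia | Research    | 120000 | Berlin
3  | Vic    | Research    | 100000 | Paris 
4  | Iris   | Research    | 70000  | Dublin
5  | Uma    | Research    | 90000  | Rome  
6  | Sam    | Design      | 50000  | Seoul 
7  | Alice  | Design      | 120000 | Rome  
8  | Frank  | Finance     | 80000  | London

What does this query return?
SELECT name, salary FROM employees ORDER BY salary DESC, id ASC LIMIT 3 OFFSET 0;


Sort by salary DESC (id ASC tiebreak), then skip 0 and take 3
Rows 1 through 3

3 rows:
Quinn, 120000
Olivia, 120000
Alice, 120000


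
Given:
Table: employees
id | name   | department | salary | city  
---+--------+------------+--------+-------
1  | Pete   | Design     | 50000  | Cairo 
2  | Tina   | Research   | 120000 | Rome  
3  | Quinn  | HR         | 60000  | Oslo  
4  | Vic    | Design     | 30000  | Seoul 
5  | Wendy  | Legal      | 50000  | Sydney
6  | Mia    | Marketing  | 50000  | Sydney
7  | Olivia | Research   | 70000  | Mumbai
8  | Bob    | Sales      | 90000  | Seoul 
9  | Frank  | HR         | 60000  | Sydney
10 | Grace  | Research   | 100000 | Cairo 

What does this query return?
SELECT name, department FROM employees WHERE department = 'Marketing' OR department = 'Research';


Filtering: department = 'Marketing' OR 'Research'
Matching: 4 rows

4 rows:
Tina, Research
Mia, Marketing
Olivia, Research
Grace, Research


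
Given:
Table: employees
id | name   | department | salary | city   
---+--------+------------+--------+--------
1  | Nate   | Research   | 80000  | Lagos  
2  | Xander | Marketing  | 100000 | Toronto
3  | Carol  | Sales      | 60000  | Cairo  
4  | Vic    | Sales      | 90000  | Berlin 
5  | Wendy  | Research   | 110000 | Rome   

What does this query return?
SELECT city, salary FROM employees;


Projecting columns: city, salary

5 rows:
Lagos, 80000
Toronto, 100000
Cairo, 60000
Berlin, 90000
Rome, 110000


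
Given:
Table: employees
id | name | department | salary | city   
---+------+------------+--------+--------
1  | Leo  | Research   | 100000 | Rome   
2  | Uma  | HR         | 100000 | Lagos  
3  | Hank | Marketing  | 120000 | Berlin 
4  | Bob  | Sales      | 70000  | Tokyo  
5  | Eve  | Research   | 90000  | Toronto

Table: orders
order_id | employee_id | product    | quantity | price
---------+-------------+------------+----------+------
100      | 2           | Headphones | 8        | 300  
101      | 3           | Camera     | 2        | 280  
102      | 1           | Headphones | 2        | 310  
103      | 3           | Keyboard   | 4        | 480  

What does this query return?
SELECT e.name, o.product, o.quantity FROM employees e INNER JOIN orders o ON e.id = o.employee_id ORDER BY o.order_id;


Joining employees.id = orders.employee_id:
  employee Uma (id=2) -> order Headphones
  employee Hank (id=3) -> order Camera
  employee Leo (id=1) -> order Headphones
  employee Hank (id=3) -> order Keyboard


4 rows:
Uma, Headphones, 8
Hank, Camera, 2
Leo, Headphones, 2
Hank, Keyboard, 4


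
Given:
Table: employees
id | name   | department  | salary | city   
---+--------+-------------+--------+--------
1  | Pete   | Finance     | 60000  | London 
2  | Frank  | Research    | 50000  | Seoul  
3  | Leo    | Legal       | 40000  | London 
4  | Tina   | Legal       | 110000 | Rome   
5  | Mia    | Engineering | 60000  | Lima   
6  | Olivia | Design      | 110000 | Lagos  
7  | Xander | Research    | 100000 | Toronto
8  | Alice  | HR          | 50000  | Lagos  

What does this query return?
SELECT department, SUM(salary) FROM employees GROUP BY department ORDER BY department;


Summing salary within each department:
  Design: 110000 = 110000
  Engineering: 60000 = 60000
  Finance: 60000 = 60000
  HR: 50000 = 50000
  Legal: 40000 + 110000 = 150000
  Research: 50000 + 100000 = 150000


6 groups:
Design, 110000
Engineering, 60000
Finance, 60000
HR, 50000
Legal, 150000
Research, 150000


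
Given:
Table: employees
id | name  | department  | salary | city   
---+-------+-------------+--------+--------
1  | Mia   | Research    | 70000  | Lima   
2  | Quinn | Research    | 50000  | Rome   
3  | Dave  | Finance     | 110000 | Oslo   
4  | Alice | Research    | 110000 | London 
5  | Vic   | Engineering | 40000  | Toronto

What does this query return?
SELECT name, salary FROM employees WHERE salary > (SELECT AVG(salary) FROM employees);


Subquery: AVG(salary) = 76000.0
Filtering: salary > 76000.0
  Dave (110000) -> MATCH
  Alice (110000) -> MATCH


2 rows:
Dave, 110000
Alice, 110000


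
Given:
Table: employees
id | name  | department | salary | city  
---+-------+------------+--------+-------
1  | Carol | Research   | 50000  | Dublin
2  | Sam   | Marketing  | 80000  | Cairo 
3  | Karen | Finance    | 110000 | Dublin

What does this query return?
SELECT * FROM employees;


SELECT * returns all 3 rows with all columns

3 rows:
1, Carol, Research, 50000, Dublin
2, Sam, Marketing, 80000, Cairo
3, Karen, Finance, 110000, Dublin


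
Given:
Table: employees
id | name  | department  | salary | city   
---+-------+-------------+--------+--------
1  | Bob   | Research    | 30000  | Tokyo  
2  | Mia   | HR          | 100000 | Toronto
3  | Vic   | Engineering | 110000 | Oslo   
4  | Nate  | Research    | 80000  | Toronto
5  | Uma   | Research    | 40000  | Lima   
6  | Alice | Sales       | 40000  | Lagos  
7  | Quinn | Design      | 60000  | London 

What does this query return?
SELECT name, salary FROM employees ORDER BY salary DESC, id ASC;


Sorting by salary DESC, then id ASC for ties

7 rows:
Vic, 110000
Mia, 100000
Nate, 80000
Quinn, 60000
Uma, 40000
Alice, 40000
Bob, 30000


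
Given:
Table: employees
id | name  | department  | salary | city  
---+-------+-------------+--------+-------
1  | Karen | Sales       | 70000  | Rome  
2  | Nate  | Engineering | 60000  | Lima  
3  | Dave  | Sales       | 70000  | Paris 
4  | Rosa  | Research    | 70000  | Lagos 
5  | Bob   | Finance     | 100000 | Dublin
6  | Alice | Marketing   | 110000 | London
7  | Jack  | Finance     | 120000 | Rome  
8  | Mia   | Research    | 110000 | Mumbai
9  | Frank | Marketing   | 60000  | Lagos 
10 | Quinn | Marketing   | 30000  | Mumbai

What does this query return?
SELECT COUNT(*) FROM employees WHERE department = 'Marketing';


Counting rows where department = 'Marketing'
  Alice -> MATCH
  Frank -> MATCH
  Quinn -> MATCH


3


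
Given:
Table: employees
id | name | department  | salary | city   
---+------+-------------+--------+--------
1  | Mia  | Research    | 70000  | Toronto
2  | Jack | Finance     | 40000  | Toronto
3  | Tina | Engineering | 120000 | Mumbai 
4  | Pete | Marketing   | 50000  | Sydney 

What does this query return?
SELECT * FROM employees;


SELECT * returns all 4 rows with all columns

4 rows:
1, Mia, Research, 70000, Toronto
2, Jack, Finance, 40000, Toronto
3, Tina, Engineering, 120000, Mumbai
4, Pete, Marketing, 50000, Sydney


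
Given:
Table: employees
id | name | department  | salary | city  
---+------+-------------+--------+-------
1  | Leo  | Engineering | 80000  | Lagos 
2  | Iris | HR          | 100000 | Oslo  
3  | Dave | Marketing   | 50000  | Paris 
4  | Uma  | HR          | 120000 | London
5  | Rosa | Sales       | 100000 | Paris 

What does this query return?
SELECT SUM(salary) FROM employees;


SUM(salary) = 80000 + 100000 + 50000 + 120000 + 100000 = 450000

450000


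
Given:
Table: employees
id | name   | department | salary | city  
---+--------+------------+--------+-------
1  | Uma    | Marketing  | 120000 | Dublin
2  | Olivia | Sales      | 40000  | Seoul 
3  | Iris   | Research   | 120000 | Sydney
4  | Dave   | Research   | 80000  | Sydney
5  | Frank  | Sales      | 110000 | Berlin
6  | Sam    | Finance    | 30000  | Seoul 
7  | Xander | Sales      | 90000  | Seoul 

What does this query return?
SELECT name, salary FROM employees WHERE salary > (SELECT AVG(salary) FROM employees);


Subquery: AVG(salary) = 84285.71
Filtering: salary > 84285.71
  Uma (120000) -> MATCH
  Iris (120000) -> MATCH
  Frank (110000) -> MATCH
  Xander (90000) -> MATCH


4 rows:
Uma, 120000
Iris, 120000
Frank, 110000
Xander, 90000


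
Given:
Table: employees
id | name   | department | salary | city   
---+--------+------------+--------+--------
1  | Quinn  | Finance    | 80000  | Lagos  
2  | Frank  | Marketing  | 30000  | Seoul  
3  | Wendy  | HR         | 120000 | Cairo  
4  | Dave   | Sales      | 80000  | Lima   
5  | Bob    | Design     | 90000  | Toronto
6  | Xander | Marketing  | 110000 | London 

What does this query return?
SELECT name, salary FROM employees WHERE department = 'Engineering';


Filtering: department = 'Engineering'
Matching rows: 0

Empty result set (0 rows)


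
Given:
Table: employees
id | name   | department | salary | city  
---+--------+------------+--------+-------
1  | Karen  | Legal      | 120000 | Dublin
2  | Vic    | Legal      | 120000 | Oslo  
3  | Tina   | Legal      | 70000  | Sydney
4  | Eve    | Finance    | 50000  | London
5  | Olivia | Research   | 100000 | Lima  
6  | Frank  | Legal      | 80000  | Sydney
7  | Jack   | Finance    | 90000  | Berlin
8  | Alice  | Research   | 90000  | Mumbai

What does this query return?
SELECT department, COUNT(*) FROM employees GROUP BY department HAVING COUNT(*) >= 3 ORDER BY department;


Groups with count >= 3:
  Legal: 4 -> PASS
  Finance: 2 -> filtered out
  Research: 2 -> filtered out


1 groups:
Legal, 4


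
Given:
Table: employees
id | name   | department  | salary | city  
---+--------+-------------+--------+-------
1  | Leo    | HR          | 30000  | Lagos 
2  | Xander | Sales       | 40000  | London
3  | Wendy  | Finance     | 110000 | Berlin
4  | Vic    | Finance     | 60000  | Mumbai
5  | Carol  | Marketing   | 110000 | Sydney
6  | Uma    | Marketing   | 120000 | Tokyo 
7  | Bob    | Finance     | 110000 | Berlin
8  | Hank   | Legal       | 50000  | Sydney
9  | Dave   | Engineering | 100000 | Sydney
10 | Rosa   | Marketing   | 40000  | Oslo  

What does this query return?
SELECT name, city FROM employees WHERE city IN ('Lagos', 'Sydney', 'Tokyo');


Filtering: city IN ('Lagos', 'Sydney', 'Tokyo')
Matching: 5 rows

5 rows:
Leo, Lagos
Carol, Sydney
Uma, Tokyo
Hank, Sydney
Dave, Sydney


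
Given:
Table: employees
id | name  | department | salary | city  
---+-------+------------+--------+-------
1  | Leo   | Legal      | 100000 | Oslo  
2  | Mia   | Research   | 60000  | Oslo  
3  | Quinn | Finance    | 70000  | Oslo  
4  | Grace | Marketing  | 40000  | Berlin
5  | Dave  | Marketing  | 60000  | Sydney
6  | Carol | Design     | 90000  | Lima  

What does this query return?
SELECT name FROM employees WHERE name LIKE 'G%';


LIKE 'G%' matches names starting with 'G'
Matching: 1

1 rows:
Grace


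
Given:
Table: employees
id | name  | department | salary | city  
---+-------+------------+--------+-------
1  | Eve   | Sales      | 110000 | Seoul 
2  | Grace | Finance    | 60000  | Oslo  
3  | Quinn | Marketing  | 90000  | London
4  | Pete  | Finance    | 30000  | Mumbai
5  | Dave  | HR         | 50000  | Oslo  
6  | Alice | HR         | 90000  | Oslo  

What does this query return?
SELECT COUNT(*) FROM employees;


COUNT(*) counts all rows

6


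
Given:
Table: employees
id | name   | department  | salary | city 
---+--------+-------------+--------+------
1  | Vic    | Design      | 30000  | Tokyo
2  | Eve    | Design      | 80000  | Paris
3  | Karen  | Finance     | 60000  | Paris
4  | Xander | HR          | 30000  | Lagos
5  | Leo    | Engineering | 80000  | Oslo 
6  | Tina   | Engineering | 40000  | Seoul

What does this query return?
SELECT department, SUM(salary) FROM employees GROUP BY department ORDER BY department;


Summing salary within each department:
  Design: 30000 + 80000 = 110000
  Engineering: 80000 + 40000 = 120000
  Finance: 60000 = 60000
  HR: 30000 = 30000


4 groups:
Design, 110000
Engineering, 120000
Finance, 60000
HR, 30000


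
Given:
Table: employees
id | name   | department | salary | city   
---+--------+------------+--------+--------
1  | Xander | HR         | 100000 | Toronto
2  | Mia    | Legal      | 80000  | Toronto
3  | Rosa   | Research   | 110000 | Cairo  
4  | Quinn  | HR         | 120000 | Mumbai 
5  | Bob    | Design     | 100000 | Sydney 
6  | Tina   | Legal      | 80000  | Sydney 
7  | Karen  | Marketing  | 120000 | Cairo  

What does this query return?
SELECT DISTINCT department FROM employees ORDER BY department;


All 'department' values (row order): HR, Legal, Research, HR, Design, Legal, Marketing
Removing duplicates leaves 5 unique value(s).

5 values:
Design
HR
Legal
Marketing
Research


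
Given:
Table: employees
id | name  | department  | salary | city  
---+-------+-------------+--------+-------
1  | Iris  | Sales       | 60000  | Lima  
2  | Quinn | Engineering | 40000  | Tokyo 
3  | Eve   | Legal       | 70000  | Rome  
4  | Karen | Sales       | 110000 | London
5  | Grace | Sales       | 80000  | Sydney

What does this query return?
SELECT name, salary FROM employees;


Projecting columns: name, salary

5 rows:
Iris, 60000
Quinn, 40000
Eve, 70000
Karen, 110000
Grace, 80000


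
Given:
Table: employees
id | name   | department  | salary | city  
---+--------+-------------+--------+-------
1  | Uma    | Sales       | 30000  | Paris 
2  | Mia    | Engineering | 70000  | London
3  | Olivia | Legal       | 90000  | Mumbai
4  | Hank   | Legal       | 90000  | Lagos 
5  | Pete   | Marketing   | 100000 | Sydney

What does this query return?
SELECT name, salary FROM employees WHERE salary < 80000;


Filtering: salary < 80000
Matching: 2 rows

2 rows:
Uma, 30000
Mia, 70000


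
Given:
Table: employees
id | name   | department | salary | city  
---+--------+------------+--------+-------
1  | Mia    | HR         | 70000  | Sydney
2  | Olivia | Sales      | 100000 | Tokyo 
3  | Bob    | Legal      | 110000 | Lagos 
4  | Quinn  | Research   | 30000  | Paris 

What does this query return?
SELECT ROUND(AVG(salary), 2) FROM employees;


SUM(salary) = 310000
COUNT = 4
ROUND(AVG, 2) = ROUND(310000 / 4, 2) = 77500.0

77500.0


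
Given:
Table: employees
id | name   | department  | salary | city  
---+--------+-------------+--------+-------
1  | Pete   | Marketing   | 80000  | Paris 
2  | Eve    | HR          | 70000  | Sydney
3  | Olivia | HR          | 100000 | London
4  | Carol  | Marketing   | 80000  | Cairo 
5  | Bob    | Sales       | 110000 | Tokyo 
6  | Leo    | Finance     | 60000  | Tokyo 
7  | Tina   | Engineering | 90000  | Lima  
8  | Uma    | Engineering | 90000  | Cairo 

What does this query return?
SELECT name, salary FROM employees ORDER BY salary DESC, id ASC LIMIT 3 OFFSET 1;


Sort by salary DESC (id ASC tiebreak), then skip 1 and take 3
Rows 2 through 4

3 rows:
Olivia, 100000
Tina, 90000
Uma, 90000


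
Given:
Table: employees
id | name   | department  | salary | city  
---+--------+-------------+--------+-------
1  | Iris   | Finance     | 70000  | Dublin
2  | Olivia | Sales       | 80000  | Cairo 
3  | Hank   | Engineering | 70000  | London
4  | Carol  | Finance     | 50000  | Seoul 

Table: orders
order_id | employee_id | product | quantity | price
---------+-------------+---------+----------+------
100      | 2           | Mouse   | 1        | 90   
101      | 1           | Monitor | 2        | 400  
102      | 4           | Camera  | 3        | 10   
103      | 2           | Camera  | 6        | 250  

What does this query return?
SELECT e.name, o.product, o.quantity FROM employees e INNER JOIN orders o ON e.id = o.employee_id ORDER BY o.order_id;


Joining employees.id = orders.employee_id:
  employee Olivia (id=2) -> order Mouse
  employee Iris (id=1) -> order Monitor
  employee Carol (id=4) -> order Camera
  employee Olivia (id=2) -> order Camera


4 rows:
Olivia, Mouse, 1
Iris, Monitor, 2
Carol, Camera, 3
Olivia, Camera, 6


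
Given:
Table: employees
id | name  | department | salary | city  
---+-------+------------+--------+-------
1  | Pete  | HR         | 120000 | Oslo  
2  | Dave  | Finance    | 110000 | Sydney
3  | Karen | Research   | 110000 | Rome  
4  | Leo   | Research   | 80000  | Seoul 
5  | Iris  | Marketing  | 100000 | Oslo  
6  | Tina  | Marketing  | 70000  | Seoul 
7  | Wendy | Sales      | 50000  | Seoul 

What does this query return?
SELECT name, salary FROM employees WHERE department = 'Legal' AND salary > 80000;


Filtering: department = 'Legal' AND salary > 80000
Matching: 0 rows

Empty result set (0 rows)


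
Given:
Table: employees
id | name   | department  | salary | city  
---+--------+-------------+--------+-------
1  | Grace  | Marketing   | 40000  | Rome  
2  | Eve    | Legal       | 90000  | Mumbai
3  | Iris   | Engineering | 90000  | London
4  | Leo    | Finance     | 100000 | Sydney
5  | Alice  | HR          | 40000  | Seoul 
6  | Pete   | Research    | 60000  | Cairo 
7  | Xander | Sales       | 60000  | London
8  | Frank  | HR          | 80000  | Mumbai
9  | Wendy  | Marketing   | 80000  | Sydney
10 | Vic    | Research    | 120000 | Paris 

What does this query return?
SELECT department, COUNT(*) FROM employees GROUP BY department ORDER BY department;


Assigning each row to its department group:
  Grace -> Marketing
  Eve -> Legal
  Iris -> Engineering
  Leo -> Finance
  Alice -> HR
  Pete -> Research
  Xander -> Sales
  Frank -> HR
  Wendy -> Marketing
  Vic -> Research


7 groups:
Engineering, 1
Finance, 1
HR, 2
Legal, 1
Marketing, 2
Research, 2
Sales, 1


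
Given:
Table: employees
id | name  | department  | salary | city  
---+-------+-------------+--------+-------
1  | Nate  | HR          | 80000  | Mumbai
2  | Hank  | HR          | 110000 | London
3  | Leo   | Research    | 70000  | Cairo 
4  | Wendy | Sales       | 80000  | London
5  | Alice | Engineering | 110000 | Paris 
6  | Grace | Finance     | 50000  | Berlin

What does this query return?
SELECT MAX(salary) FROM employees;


Salaries: 80000, 110000, 70000, 80000, 110000, 50000
MAX = 110000

110000


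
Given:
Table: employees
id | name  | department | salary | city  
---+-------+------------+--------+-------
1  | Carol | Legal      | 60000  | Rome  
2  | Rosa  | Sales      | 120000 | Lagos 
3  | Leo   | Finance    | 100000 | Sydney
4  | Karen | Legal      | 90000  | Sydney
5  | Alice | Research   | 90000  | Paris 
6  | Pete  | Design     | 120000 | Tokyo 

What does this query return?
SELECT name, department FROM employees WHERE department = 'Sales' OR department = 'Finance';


Filtering: department = 'Sales' OR 'Finance'
Matching: 2 rows

2 rows:
Rosa, Sales
Leo, Finance


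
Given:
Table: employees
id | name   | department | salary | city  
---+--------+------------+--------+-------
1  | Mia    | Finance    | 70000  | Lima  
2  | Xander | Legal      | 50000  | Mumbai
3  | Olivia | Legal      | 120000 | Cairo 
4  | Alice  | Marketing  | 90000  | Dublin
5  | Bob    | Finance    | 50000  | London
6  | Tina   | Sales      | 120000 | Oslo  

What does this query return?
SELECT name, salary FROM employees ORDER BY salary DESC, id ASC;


Sorting by salary DESC, then id ASC for ties

6 rows:
Olivia, 120000
Tina, 120000
Alice, 90000
Mia, 70000
Xander, 50000
Bob, 50000


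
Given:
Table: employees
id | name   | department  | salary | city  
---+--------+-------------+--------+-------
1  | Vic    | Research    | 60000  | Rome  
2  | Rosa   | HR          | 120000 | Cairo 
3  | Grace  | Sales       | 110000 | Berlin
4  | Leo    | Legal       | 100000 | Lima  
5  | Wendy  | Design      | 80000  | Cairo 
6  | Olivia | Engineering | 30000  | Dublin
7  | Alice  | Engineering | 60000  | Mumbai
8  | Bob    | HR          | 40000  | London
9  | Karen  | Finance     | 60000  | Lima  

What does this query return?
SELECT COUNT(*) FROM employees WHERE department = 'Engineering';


Counting rows where department = 'Engineering'
  Olivia -> MATCH
  Alice -> MATCH


2


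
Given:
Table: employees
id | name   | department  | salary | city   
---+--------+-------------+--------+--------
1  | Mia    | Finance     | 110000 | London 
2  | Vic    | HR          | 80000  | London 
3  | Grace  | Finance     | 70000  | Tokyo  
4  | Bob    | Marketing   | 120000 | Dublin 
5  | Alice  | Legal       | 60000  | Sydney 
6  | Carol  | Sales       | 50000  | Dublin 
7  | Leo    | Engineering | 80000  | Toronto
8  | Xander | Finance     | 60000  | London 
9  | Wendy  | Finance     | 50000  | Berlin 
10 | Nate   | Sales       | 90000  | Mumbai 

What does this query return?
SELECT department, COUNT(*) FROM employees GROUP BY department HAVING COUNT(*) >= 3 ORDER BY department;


Groups with count >= 3:
  Finance: 4 -> PASS
  Engineering: 1 -> filtered out
  HR: 1 -> filtered out
  Legal: 1 -> filtered out
  Marketing: 1 -> filtered out
  Sales: 2 -> filtered out


1 groups:
Finance, 4


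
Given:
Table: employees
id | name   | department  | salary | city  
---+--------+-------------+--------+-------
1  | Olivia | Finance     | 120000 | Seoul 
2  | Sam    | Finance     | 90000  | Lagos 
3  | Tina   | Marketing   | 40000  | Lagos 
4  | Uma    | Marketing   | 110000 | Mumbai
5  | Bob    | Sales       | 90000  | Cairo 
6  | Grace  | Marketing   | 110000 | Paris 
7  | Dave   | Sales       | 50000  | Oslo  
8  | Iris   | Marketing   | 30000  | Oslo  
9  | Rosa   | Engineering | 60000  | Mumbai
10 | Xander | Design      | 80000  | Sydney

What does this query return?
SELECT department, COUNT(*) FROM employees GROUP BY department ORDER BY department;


Assigning each row to its department group:
  Olivia -> Finance
  Sam -> Finance
  Tina -> Marketing
  Uma -> Marketing
  Bob -> Sales
  Grace -> Marketing
  Dave -> Sales
  Iris -> Marketing
  Rosa -> Engineering
  Xander -> Design


5 groups:
Design, 1
Engineering, 1
Finance, 2
Marketing, 4
Sales, 2
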